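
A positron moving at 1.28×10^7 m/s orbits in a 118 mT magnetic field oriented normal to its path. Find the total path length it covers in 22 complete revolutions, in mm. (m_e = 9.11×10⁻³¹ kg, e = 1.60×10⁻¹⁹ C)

r = mv/(qB) = 6.18×10^-4 m, so one revolution covers 2πr = 3.88×10^-3 m.
In 22 revolutions: L = 22·2πr = 0.0854 m.

L ≈ 85.4 mm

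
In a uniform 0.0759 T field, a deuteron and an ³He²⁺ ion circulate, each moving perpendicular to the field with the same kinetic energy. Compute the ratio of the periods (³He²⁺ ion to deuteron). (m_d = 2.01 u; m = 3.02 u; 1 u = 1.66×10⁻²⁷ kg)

T = 2πm/(qB) is independent of speed, so T₂/T₁ = (m₂/q₂)/(m₁/q₁).
T_{³He²⁺ ion}/T_{deuteron} = (5.01×10^-27/2e) / (3.34×10^-27/1e) = 0.751.

ratio ≈ 0.751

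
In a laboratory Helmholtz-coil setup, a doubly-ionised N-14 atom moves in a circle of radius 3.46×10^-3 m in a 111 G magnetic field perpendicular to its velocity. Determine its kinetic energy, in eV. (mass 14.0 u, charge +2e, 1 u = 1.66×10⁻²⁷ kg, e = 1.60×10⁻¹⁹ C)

v = qBr/m = (2×1.60×10^-19)(0.0111)(3.46×10^-3) / (2.32×10^-26) = 529 m/s.
K = ½mv² = 0.5·(2.32×10^-26)·(529)² = 3.25×10^-21 J = 0.0203 eV.

K ≈ 0.0203 eV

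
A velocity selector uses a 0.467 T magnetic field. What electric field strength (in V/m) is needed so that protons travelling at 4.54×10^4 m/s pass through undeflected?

qE = qvB ⇒ E = vB = (4.54×10^4)(0.467) = 2.12×10^4 V/m.

E ≈ 2.12×10^4 V/m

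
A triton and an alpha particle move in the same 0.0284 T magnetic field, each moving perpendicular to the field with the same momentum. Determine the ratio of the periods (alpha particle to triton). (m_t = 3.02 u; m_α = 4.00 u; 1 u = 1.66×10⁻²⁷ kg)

T = 2πm/(qB) is independent of speed, so T₂/T₁ = (m₂/q₂)/(m₁/q₁).
T_{alpha particle}/T_{triton} = (6.64×10^-27/2e) / (5.01×10^-27/1e) = 0.662.

ratio ≈ 0.662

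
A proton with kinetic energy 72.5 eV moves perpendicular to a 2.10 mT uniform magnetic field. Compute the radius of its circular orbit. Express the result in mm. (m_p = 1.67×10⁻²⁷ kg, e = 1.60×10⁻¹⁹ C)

Convert the energy: K = 72.5 eV = 1.16×10^-17 J.
v = √(2K/m) = √(2·1.16×10^-17/1.67×10^-27) = 1.18×10^5 m/s.
r = mv/(qB) = (1.67×10^-27)(1.18×10^5) / [(1×1.60×10^-19)(2.10×10^-3)] = 0.586 m.

r ≈ 586 mm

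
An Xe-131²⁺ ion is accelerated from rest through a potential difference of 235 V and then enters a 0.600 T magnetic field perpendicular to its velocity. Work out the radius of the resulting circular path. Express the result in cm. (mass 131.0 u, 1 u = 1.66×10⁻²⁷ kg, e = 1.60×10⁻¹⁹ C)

The kinetic energy gained is K = qV = (2×1.60×10^-19)(235) = 7.52×10^-17 J.
v = √(2K/m) = 2.63×10^4 m/s.
r = mv/(qB) = (2.17×10^-25)(2.63×10^4) / [(2×1.60×10^-19)(0.600)] = 0.0298 m.

r ≈ 2.98 cm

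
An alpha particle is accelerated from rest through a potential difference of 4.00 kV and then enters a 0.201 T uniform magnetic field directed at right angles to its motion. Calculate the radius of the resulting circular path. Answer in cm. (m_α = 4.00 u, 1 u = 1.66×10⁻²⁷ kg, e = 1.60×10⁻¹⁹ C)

r ≈ 6.41 cm

The kinetic energy gained is K = qV = (2×1.60×10^-19)(4000) = 1.28×10^-15 J.
v = √(2K/m) = 6.21×10^5 m/s.
r = mv/(qB) = (6.64×10^-27)(6.21×10^5) / [(2×1.60×10^-19)(0.201)] = 0.0641 m.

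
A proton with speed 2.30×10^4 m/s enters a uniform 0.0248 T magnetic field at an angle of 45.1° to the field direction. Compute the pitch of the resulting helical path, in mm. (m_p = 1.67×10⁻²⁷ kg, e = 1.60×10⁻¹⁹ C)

pitch ≈ 42.9 mm

The velocity component along B is v∥ = v cos45.1° = 1.62×10^4 m/s.
The cyclotron period T = 2πm/(qB) = 2.64×10^-6 s is set by m, q, B alone.
Pitch = v∥·T = (1.62×10^4)(2.64×10^-6) = 0.0429 m.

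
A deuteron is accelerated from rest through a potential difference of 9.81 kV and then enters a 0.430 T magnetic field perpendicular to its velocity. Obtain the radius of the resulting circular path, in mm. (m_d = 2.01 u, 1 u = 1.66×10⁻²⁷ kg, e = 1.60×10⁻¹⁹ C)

The kinetic energy gained is K = qV = (1×1.60×10^-19)(9810) = 1.57×10^-15 J.
v = √(2K/m) = 9.70×10^5 m/s.
r = mv/(qB) = (3.34×10^-27)(9.70×10^5) / [(1×1.60×10^-19)(0.430)] = 0.0470 m.

r ≈ 47.0 mm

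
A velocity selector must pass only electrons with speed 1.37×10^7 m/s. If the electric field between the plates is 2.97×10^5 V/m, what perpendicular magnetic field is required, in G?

B ≈ 217 G

qE = qvB ⇒ B = E/v = (2.97×10^5) / (1.37×10^7) = 0.0217 T.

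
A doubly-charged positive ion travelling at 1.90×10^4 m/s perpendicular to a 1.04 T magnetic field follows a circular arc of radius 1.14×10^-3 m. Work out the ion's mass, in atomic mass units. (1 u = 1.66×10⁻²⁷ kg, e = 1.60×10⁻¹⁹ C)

m ≈ 12.0 u

qvB = mv²/r ⇒ m = qBr/v.
m = (2×1.60×10^-19)(1.04)(1.14×10^-3) / (1.90×10^4) = 2.00×10^-26 kg = 12.0 u.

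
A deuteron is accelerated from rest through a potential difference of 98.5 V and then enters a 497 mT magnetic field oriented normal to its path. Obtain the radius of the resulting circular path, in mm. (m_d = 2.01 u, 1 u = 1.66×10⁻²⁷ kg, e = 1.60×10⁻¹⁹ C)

r ≈ 4.08 mm

The kinetic energy gained is K = qV = (1×1.60×10^-19)(98.5) = 1.58×10^-17 J.
v = √(2K/m) = 9.72×10^4 m/s.
r = mv/(qB) = (3.34×10^-27)(9.72×10^4) / [(1×1.60×10^-19)(0.497)] = 4.08×10^-3 m.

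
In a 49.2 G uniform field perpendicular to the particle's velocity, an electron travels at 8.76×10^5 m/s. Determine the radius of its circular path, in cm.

The magnetic force provides the centripetal force: qvB = mv²/r, so r = mv/(qB).
r = (9.11×10^-31 kg)(8.76×10^5 m/s) / [(1×1.60×10^-19 C)(4.92×10^-3 T)] = 1.01×10^-3 m.

r ≈ 0.101 cm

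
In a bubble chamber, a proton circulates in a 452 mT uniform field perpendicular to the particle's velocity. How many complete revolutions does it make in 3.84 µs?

T = 2πm/(qB) = 2π(1.67×10^-27) / [(1×1.60×10^-19)(0.452)] = 1.4509×10^-7 s.
N = t/T = 3.84×10^-6 / 1.4509×10^-7 ≈ 26.47, so 26 complete revolutions.

N = 26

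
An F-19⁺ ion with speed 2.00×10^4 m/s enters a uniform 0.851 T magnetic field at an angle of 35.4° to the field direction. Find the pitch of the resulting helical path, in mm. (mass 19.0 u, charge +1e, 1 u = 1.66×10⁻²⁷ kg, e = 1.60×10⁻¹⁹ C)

The velocity component along B is v∥ = v cos35.4° = 1.63×10^4 m/s.
The cyclotron period T = 2πm/(qB) = 1.46×10^-6 s is set by m, q, B alone.
Pitch = v∥·T = (1.63×10^4)(1.46×10^-6) = 0.0237 m.

pitch ≈ 23.7 mm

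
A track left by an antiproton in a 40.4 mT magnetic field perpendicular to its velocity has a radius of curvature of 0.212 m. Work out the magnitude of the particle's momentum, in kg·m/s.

Since qvB = mv²/r, the momentum p = mv = qBr.
p = (1×1.60×10^-19)(0.0404)(0.212) = 1.37×10^-21 kg·m/s.

p ≈ 1.37×10^-21 kg·m/s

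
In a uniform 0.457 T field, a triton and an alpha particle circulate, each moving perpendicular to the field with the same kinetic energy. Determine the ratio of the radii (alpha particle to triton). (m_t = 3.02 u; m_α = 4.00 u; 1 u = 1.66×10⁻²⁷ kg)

ratio ≈ 0.575

r = √(2mK)/(qB) ⇒ at equal K, r ∝ √m/q.
r_{alpha particle}/r_{triton} = 0.575.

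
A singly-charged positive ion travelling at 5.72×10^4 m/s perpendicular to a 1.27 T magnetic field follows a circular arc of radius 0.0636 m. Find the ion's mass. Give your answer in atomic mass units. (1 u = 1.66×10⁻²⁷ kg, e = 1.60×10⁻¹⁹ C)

m ≈ 136 u

qvB = mv²/r ⇒ m = qBr/v.
m = (1×1.60×10^-19)(1.27)(0.0636) / (5.72×10^4) = 2.26×10^-25 kg = 136 u.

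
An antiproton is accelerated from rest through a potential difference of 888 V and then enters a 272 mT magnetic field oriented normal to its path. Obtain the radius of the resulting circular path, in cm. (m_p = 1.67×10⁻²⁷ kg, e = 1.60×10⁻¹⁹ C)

The kinetic energy gained is K = qV = (1×1.60×10^-19)(888) = 1.42×10^-16 J.
v = √(2K/m) = 4.12×10^5 m/s.
r = mv/(qB) = (1.67×10^-27)(4.12×10^5) / [(1×1.60×10^-19)(0.272)] = 0.0158 m.

r ≈ 1.58 cm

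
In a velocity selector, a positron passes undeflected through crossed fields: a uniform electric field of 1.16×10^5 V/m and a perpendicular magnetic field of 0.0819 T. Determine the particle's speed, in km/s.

v ≈ 1420 km/s

For zero net force, qE = qvB, so v = E/B.
v = (1.16×10^5) / (0.0819) = 1.42×10^6 m/s.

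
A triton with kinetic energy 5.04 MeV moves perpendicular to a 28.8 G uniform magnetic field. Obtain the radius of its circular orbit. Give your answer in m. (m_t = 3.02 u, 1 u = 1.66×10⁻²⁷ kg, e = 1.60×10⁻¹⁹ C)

r ≈ 195 m

Convert the energy: K = 5.04 MeV = 8.06×10^-13 J.
v = √(2K/m) = √(2·8.06×10^-13/5.01×10^-27) = 1.79×10^7 m/s.
r = mv/(qB) = (5.01×10^-27)(1.79×10^7) / [(1×1.60×10^-19)(2.88×10^-3)] = 195 m.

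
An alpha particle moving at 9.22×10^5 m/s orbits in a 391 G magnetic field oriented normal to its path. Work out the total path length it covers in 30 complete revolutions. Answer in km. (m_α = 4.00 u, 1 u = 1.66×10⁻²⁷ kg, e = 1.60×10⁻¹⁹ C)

r = mv/(qB) = 0.489 m, so one revolution covers 2πr = 3.07 m.
In 30 revolutions: L = 30·2πr = 92.2 m.

L ≈ 0.0922 km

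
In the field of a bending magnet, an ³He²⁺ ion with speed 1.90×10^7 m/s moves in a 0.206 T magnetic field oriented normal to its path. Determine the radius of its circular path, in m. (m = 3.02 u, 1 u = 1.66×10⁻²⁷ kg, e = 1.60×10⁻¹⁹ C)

The magnetic force provides the centripetal force: qvB = mv²/r, so r = mv/(qB).
r = (5.01×10^-27 kg)(1.90×10^7 m/s) / [(2×1.60×10^-19 C)(0.206 T)] = 1.44 m.

r ≈ 1.44 m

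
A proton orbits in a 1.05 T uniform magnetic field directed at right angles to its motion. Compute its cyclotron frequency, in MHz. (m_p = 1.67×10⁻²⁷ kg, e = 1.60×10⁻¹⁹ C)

f = qB/(2πm) = (1×1.60×10^-19)(1.05) / [2π(1.67×10^-27)] = 1.60×10^7 Hz.

f ≈ 16.0 MHz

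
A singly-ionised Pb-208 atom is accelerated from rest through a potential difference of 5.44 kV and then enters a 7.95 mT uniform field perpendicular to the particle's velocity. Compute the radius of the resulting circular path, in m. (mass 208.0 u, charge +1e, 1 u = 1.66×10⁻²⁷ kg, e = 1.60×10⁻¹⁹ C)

The kinetic energy gained is K = qV = (1×1.60×10^-19)(5440) = 8.70×10^-16 J.
v = √(2K/m) = 7.10×10^4 m/s.
r = mv/(qB) = (3.45×10^-25)(7.10×10^4) / [(1×1.60×10^-19)(7.95×10^-3)] = 19.3 m.

r ≈ 19.3 m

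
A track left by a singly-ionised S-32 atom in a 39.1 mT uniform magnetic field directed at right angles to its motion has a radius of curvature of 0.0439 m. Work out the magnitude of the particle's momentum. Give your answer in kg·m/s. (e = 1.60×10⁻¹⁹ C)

p ≈ 2.75×10^-22 kg·m/s

Since qvB = mv²/r, the momentum p = mv = qBr.
p = (1×1.60×10^-19)(0.0391)(0.0439) = 2.75×10^-22 kg·m/s.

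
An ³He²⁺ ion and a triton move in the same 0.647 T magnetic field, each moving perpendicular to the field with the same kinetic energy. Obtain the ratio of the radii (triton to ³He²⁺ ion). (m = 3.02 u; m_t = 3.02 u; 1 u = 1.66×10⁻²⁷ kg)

ratio ≈ 2.00

r = √(2mK)/(qB) ⇒ at equal K, r ∝ √m/q.
r_{triton}/r_{³He²⁺ ion} = 2.00.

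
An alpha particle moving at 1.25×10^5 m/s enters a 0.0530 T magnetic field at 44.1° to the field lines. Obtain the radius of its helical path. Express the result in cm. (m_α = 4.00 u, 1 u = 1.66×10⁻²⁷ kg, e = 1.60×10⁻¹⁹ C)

Only the perpendicular component v⊥ = v sin44.1° = 8.70×10^4 m/s is bent by the field.
r = m v⊥ /(qB) = (6.64×10^-27)(8.70×10^4) / [(2×1.60×10^-19)(0.0530)] = 0.0341 m.

r ≈ 3.41 cm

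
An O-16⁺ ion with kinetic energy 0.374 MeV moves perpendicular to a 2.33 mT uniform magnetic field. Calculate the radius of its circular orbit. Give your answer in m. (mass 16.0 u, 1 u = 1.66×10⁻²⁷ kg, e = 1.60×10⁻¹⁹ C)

Convert the energy: K = 0.374 MeV = 5.98×10^-14 J.
v = √(2K/m) = √(2·5.98×10^-14/2.66×10^-26) = 2.12×10^6 m/s.
r = mv/(qB) = (2.66×10^-26)(2.12×10^6) / [(1×1.60×10^-19)(2.33×10^-3)] = 151 m.

r ≈ 151 m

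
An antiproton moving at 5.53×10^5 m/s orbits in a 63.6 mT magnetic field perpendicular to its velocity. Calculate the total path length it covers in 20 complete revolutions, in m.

L ≈ 11.4 m

r = mv/(qB) = 0.0908 m, so one revolution covers 2πr = 0.570 m.
In 20 revolutions: L = 20·2πr = 11.4 m.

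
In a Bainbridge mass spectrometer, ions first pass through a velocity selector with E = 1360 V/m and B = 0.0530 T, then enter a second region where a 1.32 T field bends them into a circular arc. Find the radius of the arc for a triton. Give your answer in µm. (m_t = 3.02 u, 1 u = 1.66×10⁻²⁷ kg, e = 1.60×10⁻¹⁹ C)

The selector passes v = E/B = 1360/0.0530 = 2.57×10^4 m/s.
In the deflection region, r = mv/(qB₂) = (5.01×10^-27)(2.57×10^4) / [(1×1.60×10^-19)(1.32)] = 6.09×10^-4 m.

r ≈ 609 µm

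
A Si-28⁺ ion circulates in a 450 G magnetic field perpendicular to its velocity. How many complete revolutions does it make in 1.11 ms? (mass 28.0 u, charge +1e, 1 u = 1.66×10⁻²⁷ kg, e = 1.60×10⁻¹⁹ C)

N = 27

T = 2πm/(qB) = 2π(4.648×10^-26) / [(1×1.60×10^-19)(0.0450)] = 4.0561×10^-5 s.
N = t/T = 1.11×10^-3 / 4.0561×10^-5 ≈ 27.37, so 27 complete revolutions.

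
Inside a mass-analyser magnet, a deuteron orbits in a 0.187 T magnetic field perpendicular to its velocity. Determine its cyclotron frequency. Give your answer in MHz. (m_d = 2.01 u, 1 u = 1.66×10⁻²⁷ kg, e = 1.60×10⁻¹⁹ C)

f ≈ 1.43 MHz

f = qB/(2πm) = (1×1.60×10^-19)(0.187) / [2π(3.34×10^-27)] = 1.43×10^6 Hz.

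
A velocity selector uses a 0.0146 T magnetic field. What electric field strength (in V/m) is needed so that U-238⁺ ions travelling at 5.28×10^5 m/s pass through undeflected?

qE = qvB ⇒ E = vB = (5.28×10^5)(0.0146) = 7710 V/m.

E ≈ 7710 V/m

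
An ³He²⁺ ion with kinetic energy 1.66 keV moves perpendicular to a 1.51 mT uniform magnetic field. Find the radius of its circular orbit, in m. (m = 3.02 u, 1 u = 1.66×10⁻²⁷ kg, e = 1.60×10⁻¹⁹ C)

Convert the energy: K = 1.66 keV = 2.66×10^-16 J.
v = √(2K/m) = √(2·2.66×10^-16/5.01×10^-27) = 3.26×10^5 m/s.
r = mv/(qB) = (5.01×10^-27)(3.26×10^5) / [(2×1.60×10^-19)(1.51×10^-3)] = 3.38 m.

r ≈ 3.38 m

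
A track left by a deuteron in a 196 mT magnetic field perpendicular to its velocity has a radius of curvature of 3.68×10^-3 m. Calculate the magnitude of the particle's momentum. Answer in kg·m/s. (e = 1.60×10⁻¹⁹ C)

Since qvB = mv²/r, the momentum p = mv = qBr.
p = (1×1.60×10^-19)(0.196)(3.68×10^-3) = 1.15×10^-22 kg·m/s.

p ≈ 1.15×10^-22 kg·m/s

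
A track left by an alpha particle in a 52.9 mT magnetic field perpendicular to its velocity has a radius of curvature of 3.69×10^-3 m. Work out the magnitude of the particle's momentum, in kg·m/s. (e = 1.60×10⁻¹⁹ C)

Since qvB = mv²/r, the momentum p = mv = qBr.
p = (2×1.60×10^-19)(0.0529)(3.69×10^-3) = 6.25×10^-23 kg·m/s.

p ≈ 6.25×10^-23 kg·m/s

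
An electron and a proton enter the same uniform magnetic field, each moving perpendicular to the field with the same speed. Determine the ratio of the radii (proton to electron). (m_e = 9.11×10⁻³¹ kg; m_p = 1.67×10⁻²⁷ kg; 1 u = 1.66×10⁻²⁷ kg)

r = mv/(qB) ⇒ at equal v, r ∝ m/q.
r_{proton}/r_{electron} = 1830.

ratio ≈ 1830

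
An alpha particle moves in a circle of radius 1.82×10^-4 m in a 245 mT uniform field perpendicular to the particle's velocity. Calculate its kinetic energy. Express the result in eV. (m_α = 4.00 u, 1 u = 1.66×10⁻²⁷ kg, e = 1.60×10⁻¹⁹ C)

v = qBr/m = (2×1.60×10^-19)(0.245)(1.82×10^-4) / (6.64×10^-27) = 2150 m/s.
K = ½mv² = 0.5·(6.64×10^-27)·(2150)² = 1.53×10^-20 J = 0.0958 eV.

K ≈ 0.0958 eV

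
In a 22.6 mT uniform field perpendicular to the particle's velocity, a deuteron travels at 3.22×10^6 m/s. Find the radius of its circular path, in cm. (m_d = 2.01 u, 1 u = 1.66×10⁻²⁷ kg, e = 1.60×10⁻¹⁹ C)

The magnetic force provides the centripetal force: qvB = mv²/r, so r = mv/(qB).
r = (3.34×10^-27 kg)(3.22×10^6 m/s) / [(1×1.60×10^-19 C)(0.0226 T)] = 2.97 m.

r ≈ 297 cm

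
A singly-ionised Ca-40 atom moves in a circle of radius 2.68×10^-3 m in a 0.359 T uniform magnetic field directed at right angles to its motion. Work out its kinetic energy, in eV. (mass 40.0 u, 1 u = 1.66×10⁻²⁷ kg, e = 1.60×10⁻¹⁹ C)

K ≈ 1.12 eV

v = qBr/m = (1×1.60×10^-19)(0.359)(2.68×10^-3) / (6.64×10^-26) = 2320 m/s.
K = ½mv² = 0.5·(6.64×10^-26)·(2320)² = 1.78×10^-19 J = 1.12 eV.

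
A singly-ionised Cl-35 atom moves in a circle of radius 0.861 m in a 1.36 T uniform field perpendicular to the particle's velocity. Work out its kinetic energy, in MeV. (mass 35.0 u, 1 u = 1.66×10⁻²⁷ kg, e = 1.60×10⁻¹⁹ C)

K ≈ 1.89 MeV

v = qBr/m = (1×1.60×10^-19)(1.36)(0.861) / (5.81×10^-26) = 3.22×10^6 m/s.
K = ½mv² = 0.5·(5.81×10^-26)·(3.22×10^6)² = 3.02×10^-13 J = 1.89 MeV.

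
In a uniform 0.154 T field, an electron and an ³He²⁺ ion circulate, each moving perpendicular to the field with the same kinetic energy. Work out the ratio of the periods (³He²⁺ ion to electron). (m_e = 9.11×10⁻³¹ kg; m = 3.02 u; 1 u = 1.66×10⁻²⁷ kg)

ratio ≈ 2750

T = 2πm/(qB) is independent of speed, so T₂/T₁ = (m₂/q₂)/(m₁/q₁).
T_{³He²⁺ ion}/T_{electron} = (5.01×10^-27/2e) / (9.11×10^-31/1e) = 2750.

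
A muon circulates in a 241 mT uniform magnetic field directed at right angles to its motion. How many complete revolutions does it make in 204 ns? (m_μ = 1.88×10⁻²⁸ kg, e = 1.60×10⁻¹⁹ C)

N = 6

T = 2πm/(qB) = 2π(1.88×10^-28) / [(1×1.60×10^-19)(0.241)] = 3.0634×10^-8 s.
N = t/T = 2.04×10^-7 / 3.0634×10^-8 ≈ 6.66, so 6 complete revolutions.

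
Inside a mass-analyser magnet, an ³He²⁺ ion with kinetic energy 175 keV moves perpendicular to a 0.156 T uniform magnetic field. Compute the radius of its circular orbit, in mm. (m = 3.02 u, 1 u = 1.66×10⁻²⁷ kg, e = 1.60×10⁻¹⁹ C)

r ≈ 336 mm

Convert the energy: K = 175 keV = 2.80×10^-14 J.
v = √(2K/m) = √(2·2.80×10^-14/5.01×10^-27) = 3.34×10^6 m/s.
r = mv/(qB) = (5.01×10^-27)(3.34×10^6) / [(2×1.60×10^-19)(0.156)] = 0.336 m.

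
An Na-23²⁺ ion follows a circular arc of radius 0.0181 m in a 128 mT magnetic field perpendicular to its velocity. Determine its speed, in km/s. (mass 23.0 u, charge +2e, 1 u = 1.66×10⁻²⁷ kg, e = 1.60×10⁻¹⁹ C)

v ≈ 19.4 km/s

From qvB = mv²/r, v = qBr/m.
v = (2×1.60×10^-19)(0.128)(0.0181) / (3.82×10^-26) = 1.94×10^4 m/s.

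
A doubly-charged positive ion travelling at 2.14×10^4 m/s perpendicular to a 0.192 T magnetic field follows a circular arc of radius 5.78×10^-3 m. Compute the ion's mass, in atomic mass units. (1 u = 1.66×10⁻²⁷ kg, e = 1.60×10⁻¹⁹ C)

qvB = mv²/r ⇒ m = qBr/v.
m = (2×1.60×10^-19)(0.192)(5.78×10^-3) / (2.14×10^4) = 1.66×10^-26 kg = 10.00 u.

m ≈ 10.00 u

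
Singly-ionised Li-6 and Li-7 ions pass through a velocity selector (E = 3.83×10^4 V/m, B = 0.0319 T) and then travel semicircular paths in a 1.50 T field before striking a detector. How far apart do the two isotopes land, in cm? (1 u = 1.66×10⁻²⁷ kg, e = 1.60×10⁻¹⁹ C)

Δd ≈ 1.66 cm

Both emerge at v = E/B₁ = 1.20×10^6 m/s.
r = mv/(qB₂), so r₁ = 0.04983 m and r₂ = 0.05813 m, giving Δr = 8.30×10^-3 m.
After a semicircle each ion lands a diameter 2r from the entry slit, so the separation is 2Δr = 0.0166 m.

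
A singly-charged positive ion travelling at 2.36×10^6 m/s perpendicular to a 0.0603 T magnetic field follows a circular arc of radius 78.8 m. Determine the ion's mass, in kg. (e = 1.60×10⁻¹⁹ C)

qvB = mv²/r ⇒ m = qBr/v.
m = (1×1.60×10^-19)(0.0603)(78.8) / (2.36×10^6) = 3.22×10^-25 kg.

m ≈ 3.22×10^-25 kg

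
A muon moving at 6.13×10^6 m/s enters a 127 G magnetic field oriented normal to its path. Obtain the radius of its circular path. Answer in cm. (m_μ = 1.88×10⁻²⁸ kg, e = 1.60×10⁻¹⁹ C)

The magnetic force provides the centripetal force: qvB = mv²/r, so r = mv/(qB).
r = (1.88×10^-28 kg)(6.13×10^6 m/s) / [(1×1.60×10^-19 C)(0.0127 T)] = 0.567 m.

r ≈ 56.7 cm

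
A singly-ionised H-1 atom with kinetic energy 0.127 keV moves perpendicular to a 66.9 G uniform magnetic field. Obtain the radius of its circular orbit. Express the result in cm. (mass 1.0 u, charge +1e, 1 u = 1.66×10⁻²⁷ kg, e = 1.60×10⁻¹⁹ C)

Convert the energy: K = 0.127 keV = 2.03×10^-17 J.
v = √(2K/m) = √(2·2.03×10^-17/1.66×10^-27) = 1.56×10^5 m/s.
r = mv/(qB) = (1.66×10^-27)(1.56×10^5) / [(1×1.60×10^-19)(6.69×10^-3)] = 0.243 m.

r ≈ 24.3 cm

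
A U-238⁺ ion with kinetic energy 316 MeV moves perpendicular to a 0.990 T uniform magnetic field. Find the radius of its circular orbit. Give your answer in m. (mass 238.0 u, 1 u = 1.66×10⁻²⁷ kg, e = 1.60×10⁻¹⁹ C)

r ≈ 39.9 m

Convert the energy: K = 316 MeV = 5.06×10^-11 J.
v = √(2K/m) = √(2·5.06×10^-11/3.95×10^-25) = 1.60×10^7 m/s.
r = mv/(qB) = (3.95×10^-25)(1.60×10^7) / [(1×1.60×10^-19)(0.990)] = 39.9 m.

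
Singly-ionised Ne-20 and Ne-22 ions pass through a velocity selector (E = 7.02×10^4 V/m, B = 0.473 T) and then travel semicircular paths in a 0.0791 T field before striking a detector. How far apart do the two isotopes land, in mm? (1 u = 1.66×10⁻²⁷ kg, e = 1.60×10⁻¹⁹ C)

Δd ≈ 77.9 mm

Both emerge at v = E/B₁ = 1.48×10^5 m/s.
r = mv/(qB₂), so r₁ = 0.3893 m and r₂ = 0.4283 m, giving Δr = 0.0389 m.
After a semicircle each ion lands a diameter 2r from the entry slit, so the separation is 2Δr = 0.0779 m.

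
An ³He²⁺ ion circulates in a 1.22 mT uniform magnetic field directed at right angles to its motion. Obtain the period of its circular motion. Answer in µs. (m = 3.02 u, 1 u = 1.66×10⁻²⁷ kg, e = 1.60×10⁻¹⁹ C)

T ≈ 80.7 µs

The cyclotron period is independent of speed: T = 2πm/(qB).
T = 2π(5.01×10^-27) / [(2×1.60×10^-19)(1.22×10^-3)] = 8.07×10^-5 s.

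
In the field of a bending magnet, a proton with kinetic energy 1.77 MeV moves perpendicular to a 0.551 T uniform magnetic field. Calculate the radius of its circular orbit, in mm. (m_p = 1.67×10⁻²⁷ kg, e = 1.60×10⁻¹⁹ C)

r ≈ 349 mm

Convert the energy: K = 1.77 MeV = 2.83×10^-13 J.
v = √(2K/m) = √(2·2.83×10^-13/1.67×10^-27) = 1.84×10^7 m/s.
r = mv/(qB) = (1.67×10^-27)(1.84×10^7) / [(1×1.60×10^-19)(0.551)] = 0.349 m.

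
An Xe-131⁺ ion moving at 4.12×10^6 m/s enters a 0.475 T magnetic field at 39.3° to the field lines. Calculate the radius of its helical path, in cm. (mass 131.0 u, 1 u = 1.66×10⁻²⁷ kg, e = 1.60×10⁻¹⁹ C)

r ≈ 747 cm

Only the perpendicular component v⊥ = v sin39.3° = 2.61×10^6 m/s is bent by the field.
r = m v⊥ /(qB) = (2.17×10^-25)(2.61×10^6) / [(1×1.60×10^-19)(0.475)] = 7.47 m.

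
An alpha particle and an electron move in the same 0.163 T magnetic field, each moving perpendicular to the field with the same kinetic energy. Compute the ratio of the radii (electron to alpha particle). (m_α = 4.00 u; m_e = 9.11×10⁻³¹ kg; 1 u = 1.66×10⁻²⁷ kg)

ratio ≈ 0.0234

r = √(2mK)/(qB) ⇒ at equal K, r ∝ √m/q.
r_{electron}/r_{alpha particle} = 0.0234.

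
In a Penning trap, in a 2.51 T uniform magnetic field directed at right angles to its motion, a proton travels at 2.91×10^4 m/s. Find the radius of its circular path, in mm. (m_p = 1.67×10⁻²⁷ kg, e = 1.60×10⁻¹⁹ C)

The magnetic force provides the centripetal force: qvB = mv²/r, so r = mv/(qB).
r = (1.67×10^-27 kg)(2.91×10^4 m/s) / [(1×1.60×10^-19 C)(2.51 T)] = 1.21×10^-4 m.

r ≈ 0.121 mm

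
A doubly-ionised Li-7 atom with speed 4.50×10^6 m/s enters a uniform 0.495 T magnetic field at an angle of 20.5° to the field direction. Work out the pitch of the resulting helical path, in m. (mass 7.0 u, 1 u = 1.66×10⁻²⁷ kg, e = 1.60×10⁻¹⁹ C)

The velocity component along B is v∥ = v cos20.5° = 4.22×10^6 m/s.
The cyclotron period T = 2πm/(qB) = 4.61×10^-7 s is set by m, q, B alone.
Pitch = v∥·T = (4.22×10^6)(4.61×10^-7) = 1.94 m.

pitch ≈ 1.94 m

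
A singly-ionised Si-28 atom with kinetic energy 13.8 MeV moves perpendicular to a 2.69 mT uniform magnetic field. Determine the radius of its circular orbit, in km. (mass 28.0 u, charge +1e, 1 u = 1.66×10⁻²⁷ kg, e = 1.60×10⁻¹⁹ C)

r ≈ 1.05 km

Convert the energy: K = 13.8 MeV = 2.21×10^-12 J.
v = √(2K/m) = √(2·2.21×10^-12/4.65×10^-26) = 9.75×10^6 m/s.
r = mv/(qB) = (4.65×10^-26)(9.75×10^6) / [(1×1.60×10^-19)(2.69×10^-3)] = 1050 m.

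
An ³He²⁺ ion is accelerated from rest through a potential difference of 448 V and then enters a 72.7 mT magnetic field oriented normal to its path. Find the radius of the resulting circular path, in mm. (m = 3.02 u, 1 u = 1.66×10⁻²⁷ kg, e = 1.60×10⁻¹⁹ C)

r ≈ 51.5 mm

The kinetic energy gained is K = qV = (2×1.60×10^-19)(448) = 1.43×10^-16 J.
v = √(2K/m) = 2.39×10^5 m/s.
r = mv/(qB) = (5.01×10^-27)(2.39×10^5) / [(2×1.60×10^-19)(0.0727)] = 0.0515 m.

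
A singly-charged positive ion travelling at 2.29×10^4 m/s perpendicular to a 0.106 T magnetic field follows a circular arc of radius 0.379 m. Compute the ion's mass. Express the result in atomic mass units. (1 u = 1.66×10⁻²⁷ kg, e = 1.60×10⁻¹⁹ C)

m ≈ 169 u

qvB = mv²/r ⇒ m = qBr/v.
m = (1×1.60×10^-19)(0.106)(0.379) / (2.29×10^4) = 2.81×10^-25 kg = 169 u.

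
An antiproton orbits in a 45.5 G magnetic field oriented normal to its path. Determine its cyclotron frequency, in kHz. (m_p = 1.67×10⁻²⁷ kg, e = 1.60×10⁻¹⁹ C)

f = qB/(2πm) = (1×1.60×10^-19)(4.55×10^-3) / [2π(1.67×10^-27)] = 6.94×10^4 Hz.

f ≈ 69.4 kHz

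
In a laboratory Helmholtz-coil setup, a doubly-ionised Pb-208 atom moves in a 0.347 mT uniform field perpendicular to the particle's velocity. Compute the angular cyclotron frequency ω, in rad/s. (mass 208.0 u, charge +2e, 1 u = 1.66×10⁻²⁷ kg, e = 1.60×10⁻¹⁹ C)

ω = qB/m = (2×1.60×10^-19)(3.47×10^-4) / (3.45×10^-25) = 322 rad/s.

ω ≈ 322 rad/s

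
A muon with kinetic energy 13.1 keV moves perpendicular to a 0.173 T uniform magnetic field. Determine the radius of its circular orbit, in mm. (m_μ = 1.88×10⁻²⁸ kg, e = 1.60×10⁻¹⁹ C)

r ≈ 32.1 mm

Convert the energy: K = 13.1 keV = 2.10×10^-15 J.
v = √(2K/m) = √(2·2.10×10^-15/1.88×10^-28) = 4.72×10^6 m/s.
r = mv/(qB) = (1.88×10^-28)(4.72×10^6) / [(1×1.60×10^-19)(0.173)] = 0.0321 m.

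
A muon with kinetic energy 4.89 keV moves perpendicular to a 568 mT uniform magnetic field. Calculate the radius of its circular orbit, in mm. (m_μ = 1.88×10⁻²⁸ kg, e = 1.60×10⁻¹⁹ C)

r ≈ 5.97 mm

Convert the energy: K = 4.89 keV = 7.82×10^-16 J.
v = √(2K/m) = √(2·7.82×10^-16/1.88×10^-28) = 2.89×10^6 m/s.
r = mv/(qB) = (1.88×10^-28)(2.89×10^6) / [(1×1.60×10^-19)(0.568)] = 5.97×10^-3 m.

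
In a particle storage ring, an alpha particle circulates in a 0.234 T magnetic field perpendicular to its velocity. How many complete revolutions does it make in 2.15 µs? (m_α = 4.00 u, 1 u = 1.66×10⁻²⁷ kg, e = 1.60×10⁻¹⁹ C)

N = 3

T = 2πm/(qB) = 2π(6.64×10^-27) / [(2×1.60×10^-19)(0.234)] = 5.5716×10^-7 s.
N = t/T = 2.15×10^-6 / 5.5716×10^-7 ≈ 3.86, so 3 complete revolutions.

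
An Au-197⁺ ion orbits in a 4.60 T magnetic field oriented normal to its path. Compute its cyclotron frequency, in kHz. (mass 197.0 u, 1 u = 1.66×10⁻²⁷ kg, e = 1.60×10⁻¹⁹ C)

f ≈ 358 kHz

f = qB/(2πm) = (1×1.60×10^-19)(4.60) / [2π(3.27×10^-25)] = 3.58×10^5 Hz.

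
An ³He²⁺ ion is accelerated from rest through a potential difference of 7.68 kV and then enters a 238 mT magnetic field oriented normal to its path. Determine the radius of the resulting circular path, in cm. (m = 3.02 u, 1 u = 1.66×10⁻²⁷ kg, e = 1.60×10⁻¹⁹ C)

r ≈ 6.52 cm

The kinetic energy gained is K = qV = (2×1.60×10^-19)(7680) = 2.46×10^-15 J.
v = √(2K/m) = 9.90×10^5 m/s.
r = mv/(qB) = (5.01×10^-27)(9.90×10^5) / [(2×1.60×10^-19)(0.238)] = 0.0652 m.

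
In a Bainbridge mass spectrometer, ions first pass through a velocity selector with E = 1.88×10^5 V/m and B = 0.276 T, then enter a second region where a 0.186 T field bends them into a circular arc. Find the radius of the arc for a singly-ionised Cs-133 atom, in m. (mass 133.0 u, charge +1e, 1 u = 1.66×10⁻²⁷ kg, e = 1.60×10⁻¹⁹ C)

r ≈ 5.05 m

The selector passes v = E/B = 1.88×10^5/0.276 = 6.81×10^5 m/s.
In the deflection region, r = mv/(qB₂) = (2.21×10^-25)(6.81×10^5) / [(1×1.60×10^-19)(0.186)] = 5.05 m.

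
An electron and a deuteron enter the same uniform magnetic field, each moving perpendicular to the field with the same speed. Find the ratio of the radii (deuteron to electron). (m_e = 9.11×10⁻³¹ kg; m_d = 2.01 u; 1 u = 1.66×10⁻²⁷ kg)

ratio ≈ 3660

r = mv/(qB) ⇒ at equal v, r ∝ m/q.
r_{deuteron}/r_{electron} = 3660.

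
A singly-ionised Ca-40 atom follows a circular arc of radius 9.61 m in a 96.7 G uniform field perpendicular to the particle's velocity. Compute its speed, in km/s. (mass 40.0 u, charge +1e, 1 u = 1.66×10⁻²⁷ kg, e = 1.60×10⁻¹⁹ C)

v ≈ 224 km/s

From qvB = mv²/r, v = qBr/m.
v = (1×1.60×10^-19)(9.67×10^-3)(9.61) / (6.64×10^-26) = 2.24×10^5 m/s.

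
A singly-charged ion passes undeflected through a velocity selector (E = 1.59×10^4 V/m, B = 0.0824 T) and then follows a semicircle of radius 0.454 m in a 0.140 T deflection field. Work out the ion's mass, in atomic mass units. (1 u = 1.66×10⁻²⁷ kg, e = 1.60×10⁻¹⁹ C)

v = E/B₁ = 1.93×10^5 m/s.
From r = mv/(qB₂), m = qB₂r/v = (1×1.60×10^-19)(0.140)(0.454) / (1.93×10^5) = 5.27×10^-26 kg.
In atomic mass units: m = 5.27×10^-26 / 1.66×10^-27 = 31.7 u.

m ≈ 31.7 u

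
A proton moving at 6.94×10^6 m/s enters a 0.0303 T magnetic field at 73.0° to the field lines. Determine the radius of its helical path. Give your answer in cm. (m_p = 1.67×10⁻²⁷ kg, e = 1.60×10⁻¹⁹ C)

r ≈ 229 cm

Only the perpendicular component v⊥ = v sin73.0° = 6.64×10^6 m/s is bent by the field.
r = m v⊥ /(qB) = (1.67×10^-27)(6.64×10^6) / [(1×1.60×10^-19)(0.0303)] = 2.29 m.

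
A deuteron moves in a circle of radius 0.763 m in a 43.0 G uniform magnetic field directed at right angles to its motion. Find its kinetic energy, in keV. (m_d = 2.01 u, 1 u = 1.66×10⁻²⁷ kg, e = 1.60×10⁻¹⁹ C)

v = qBr/m = (1×1.60×10^-19)(4.30×10^-3)(0.763) / (3.34×10^-27) = 1.57×10^5 m/s.
K = ½mv² = 0.5·(3.34×10^-27)·(1.57×10^5)² = 4.13×10^-17 J = 0.258 keV.

K ≈ 0.258 keV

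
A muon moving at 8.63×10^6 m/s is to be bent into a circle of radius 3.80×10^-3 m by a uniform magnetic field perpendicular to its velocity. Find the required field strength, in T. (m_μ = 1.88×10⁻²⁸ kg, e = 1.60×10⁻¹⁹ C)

B ≈ 2.67 T

qvB = mv²/r gives B = mv/(qr).
B = (1.88×10^-28)(8.63×10^6) / [(1×1.60×10^-19)(3.80×10^-3)] = 2.67 T.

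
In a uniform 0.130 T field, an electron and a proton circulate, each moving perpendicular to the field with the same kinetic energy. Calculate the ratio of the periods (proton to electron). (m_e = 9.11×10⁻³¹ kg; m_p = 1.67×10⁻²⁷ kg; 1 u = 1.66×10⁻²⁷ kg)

ratio ≈ 1830

T = 2πm/(qB) is independent of speed, so T₂/T₁ = (m₂/q₂)/(m₁/q₁).
T_{proton}/T_{electron} = (1.67×10^-27/1e) / (9.11×10^-31/1e) = 1830.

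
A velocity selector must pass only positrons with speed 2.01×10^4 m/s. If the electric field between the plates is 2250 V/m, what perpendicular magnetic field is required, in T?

qE = qvB ⇒ B = E/v = (2250) / (2.01×10^4) = 0.112 T.

B ≈ 0.112 T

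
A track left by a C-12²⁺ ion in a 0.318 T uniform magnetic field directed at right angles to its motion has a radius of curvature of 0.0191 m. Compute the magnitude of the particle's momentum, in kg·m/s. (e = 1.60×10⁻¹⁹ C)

p ≈ 1.94×10^-21 kg·m/s

Since qvB = mv²/r, the momentum p = mv = qBr.
p = (2×1.60×10^-19)(0.318)(0.0191) = 1.94×10^-21 kg·m/s.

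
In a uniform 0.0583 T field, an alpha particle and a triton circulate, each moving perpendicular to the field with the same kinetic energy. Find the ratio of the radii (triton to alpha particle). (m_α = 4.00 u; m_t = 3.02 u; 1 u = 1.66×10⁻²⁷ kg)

r = √(2mK)/(qB) ⇒ at equal K, r ∝ √m/q.
r_{triton}/r_{alpha particle} = 1.74.

ratio ≈ 1.74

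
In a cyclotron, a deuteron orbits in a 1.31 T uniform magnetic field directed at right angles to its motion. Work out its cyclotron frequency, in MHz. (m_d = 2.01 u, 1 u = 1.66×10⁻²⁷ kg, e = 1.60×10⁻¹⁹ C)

f = qB/(2πm) = (1×1.60×10^-19)(1.31) / [2π(3.34×10^-27)] = 10.00×10^6 Hz.

f ≈ 10.00 MHz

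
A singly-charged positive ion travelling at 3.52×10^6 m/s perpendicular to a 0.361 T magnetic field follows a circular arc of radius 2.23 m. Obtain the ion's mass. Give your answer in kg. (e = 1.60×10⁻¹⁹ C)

qvB = mv²/r ⇒ m = qBr/v.
m = (1×1.60×10^-19)(0.361)(2.23) / (3.52×10^6) = 3.66×10^-26 kg.

m ≈ 3.66×10^-26 kg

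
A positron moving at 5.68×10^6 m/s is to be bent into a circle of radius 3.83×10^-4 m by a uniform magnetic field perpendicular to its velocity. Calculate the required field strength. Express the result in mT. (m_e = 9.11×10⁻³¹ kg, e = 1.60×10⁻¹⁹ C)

B ≈ 84.4 mT

qvB = mv²/r gives B = mv/(qr).
B = (9.11×10^-31)(5.68×10^6) / [(1×1.60×10^-19)(3.83×10^-4)] = 0.0844 T.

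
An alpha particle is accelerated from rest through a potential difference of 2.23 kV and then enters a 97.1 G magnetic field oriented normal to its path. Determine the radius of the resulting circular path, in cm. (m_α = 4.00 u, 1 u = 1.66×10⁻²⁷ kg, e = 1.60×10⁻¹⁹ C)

r ≈ 99.1 cm

The kinetic energy gained is K = qV = (2×1.60×10^-19)(2230) = 7.14×10^-16 J.
v = √(2K/m) = 4.64×10^5 m/s.
r = mv/(qB) = (6.64×10^-27)(4.64×10^5) / [(2×1.60×10^-19)(9.71×10^-3)] = 0.991 m.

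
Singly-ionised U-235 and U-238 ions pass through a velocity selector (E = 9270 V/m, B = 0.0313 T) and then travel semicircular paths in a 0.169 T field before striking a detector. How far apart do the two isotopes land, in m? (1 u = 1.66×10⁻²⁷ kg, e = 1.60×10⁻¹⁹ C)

Δd ≈ 0.109 m

Both emerge at v = E/B₁ = 2.96×10^5 m/s.
r = mv/(qB₂), so r₁ = 4.2727 m and r₂ = 4.3273 m, giving Δr = 0.0545 m.
After a semicircle each ion lands a diameter 2r from the entry slit, so the separation is 2Δr = 0.109 m.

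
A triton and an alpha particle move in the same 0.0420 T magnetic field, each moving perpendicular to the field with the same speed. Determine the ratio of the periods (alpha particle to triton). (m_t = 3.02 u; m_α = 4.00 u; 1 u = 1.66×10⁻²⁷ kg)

ratio ≈ 0.662

T = 2πm/(qB) is independent of speed, so T₂/T₁ = (m₂/q₂)/(m₁/q₁).
T_{alpha particle}/T_{triton} = (6.64×10^-27/2e) / (5.01×10^-27/1e) = 0.662.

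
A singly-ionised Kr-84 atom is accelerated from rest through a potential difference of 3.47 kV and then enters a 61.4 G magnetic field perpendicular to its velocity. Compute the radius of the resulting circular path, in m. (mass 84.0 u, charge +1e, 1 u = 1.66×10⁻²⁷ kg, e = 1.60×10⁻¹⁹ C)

The kinetic energy gained is K = qV = (1×1.60×10^-19)(3470) = 5.55×10^-16 J.
v = √(2K/m) = 8.92×10^4 m/s.
r = mv/(qB) = (1.39×10^-25)(8.92×10^4) / [(1×1.60×10^-19)(6.14×10^-3)] = 12.7 m.

r ≈ 12.7 m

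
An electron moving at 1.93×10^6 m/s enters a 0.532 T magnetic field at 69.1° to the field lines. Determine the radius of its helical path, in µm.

r ≈ 19.3 µm

Only the perpendicular component v⊥ = v sin69.1° = 1.80×10^6 m/s is bent by the field.
r = m v⊥ /(qB) = (9.11×10^-31)(1.80×10^6) / [(1×1.60×10^-19)(0.532)] = 1.93×10^-5 m.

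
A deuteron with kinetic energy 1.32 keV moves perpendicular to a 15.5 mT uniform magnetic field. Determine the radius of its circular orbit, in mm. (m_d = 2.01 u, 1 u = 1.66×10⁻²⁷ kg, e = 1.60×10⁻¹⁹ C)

r ≈ 479 mm

Convert the energy: K = 1.32 keV = 2.11×10^-16 J.
v = √(2K/m) = √(2·2.11×10^-16/3.34×10^-27) = 3.56×10^5 m/s.
r = mv/(qB) = (3.34×10^-27)(3.56×10^5) / [(1×1.60×10^-19)(0.0155)] = 0.479 m.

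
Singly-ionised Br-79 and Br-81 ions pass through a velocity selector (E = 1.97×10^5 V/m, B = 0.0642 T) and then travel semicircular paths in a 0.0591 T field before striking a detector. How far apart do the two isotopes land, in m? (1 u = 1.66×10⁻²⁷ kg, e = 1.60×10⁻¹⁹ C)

Δd ≈ 2.15 m

Both emerge at v = E/B₁ = 3.07×10^6 m/s.
r = mv/(qB₂), so r₁ = 42.56 m and r₂ = 43.63 m, giving Δr = 1.08 m.
After a semicircle each ion lands a diameter 2r from the entry slit, so the separation is 2Δr = 2.15 m.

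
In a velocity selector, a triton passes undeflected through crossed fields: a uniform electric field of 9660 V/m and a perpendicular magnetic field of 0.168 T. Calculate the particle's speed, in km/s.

For zero net force, qE = qvB, so v = E/B.
v = (9660) / (0.168) = 5.75×10^4 m/s.

v ≈ 57.5 km/s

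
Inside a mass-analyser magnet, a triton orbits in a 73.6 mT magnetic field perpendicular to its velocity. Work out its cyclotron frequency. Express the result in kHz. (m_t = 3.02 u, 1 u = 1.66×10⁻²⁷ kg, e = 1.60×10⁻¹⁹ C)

f = qB/(2πm) = (1×1.60×10^-19)(0.0736) / [2π(5.01×10^-27)] = 3.74×10^5 Hz.

f ≈ 374 kHz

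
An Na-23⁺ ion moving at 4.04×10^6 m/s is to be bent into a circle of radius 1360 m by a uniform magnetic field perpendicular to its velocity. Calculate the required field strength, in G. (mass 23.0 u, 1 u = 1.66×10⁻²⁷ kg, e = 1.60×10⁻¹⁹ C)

qvB = mv²/r gives B = mv/(qr).
B = (3.82×10^-26)(4.04×10^6) / [(1×1.60×10^-19)(1360)] = 7.09×10^-4 T.

B ≈ 7.09 G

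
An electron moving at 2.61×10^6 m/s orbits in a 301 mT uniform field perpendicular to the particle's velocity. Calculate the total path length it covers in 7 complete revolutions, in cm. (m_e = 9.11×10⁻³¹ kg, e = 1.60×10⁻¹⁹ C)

r = mv/(qB) = 4.94×10^-5 m, so one revolution covers 2πr = 3.10×10^-4 m.
In 7 revolutions: L = 7·2πr = 2.17×10^-3 m.

L ≈ 0.217 cm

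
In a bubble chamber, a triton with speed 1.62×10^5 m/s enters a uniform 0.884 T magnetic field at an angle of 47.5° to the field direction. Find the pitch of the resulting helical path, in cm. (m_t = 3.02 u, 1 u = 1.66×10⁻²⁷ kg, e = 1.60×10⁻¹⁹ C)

pitch ≈ 2.44 cm

The velocity component along B is v∥ = v cos47.5° = 1.09×10^5 m/s.
The cyclotron period T = 2πm/(qB) = 2.23×10^-7 s is set by m, q, B alone.
Pitch = v∥·T = (1.09×10^5)(2.23×10^-7) = 0.0244 m.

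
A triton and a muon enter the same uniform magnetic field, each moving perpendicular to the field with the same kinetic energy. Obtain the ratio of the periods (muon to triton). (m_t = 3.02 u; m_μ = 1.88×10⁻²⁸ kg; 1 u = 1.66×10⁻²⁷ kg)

T = 2πm/(qB) is independent of speed, so T₂/T₁ = (m₂/q₂)/(m₁/q₁).
T_{muon}/T_{triton} = (1.88×10^-28/1e) / (5.01×10^-27/1e) = 0.0375.

ratio ≈ 0.0375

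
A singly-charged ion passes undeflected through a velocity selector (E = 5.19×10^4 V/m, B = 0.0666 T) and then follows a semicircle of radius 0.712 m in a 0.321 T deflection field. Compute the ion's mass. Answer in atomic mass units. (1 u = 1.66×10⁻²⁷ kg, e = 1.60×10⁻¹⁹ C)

v = E/B₁ = 7.79×10^5 m/s.
From r = mv/(qB₂), m = qB₂r/v = (1×1.60×10^-19)(0.321)(0.712) / (7.79×10^5) = 4.69×10^-26 kg.
In atomic mass units: m = 4.69×10^-26 / 1.66×10^-27 = 28.3 u.

m ≈ 28.3 u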